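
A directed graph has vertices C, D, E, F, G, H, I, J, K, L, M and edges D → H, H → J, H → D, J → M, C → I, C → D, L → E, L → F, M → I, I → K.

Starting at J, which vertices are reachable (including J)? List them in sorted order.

Start at J.
Its neighbours: M.
Then their neighbours: I.
Then next layer: K.
Nothing further is reachable.

I, J, K, M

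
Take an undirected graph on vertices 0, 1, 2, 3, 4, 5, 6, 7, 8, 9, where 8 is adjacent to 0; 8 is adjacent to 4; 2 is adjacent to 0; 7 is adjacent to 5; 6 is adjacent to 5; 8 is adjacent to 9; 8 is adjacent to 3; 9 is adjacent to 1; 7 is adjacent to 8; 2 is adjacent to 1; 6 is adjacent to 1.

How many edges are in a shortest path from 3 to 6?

4

Distance 0: 3.
Distance 1: 8.
Distance 2: 0, 4, 7, 9.
Distance 3: 1, 2, 5.
Distance 4: 6 — contains 6.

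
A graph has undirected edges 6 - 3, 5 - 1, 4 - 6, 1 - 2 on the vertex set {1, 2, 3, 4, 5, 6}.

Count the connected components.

From 1: component {1, 2, 5}.
From 3: component {3, 4, 6}.
That's 2 components.

2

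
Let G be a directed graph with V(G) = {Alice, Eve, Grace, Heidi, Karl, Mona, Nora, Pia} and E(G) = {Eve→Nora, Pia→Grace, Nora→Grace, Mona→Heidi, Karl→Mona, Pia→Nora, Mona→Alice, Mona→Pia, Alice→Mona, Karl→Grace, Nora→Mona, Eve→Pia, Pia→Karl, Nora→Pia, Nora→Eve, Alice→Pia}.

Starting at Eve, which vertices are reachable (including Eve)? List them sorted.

Alice, Eve, Grace, Heidi, Karl, Mona, Nora, Pia

Start at Eve.
Its neighbours: Nora, Pia.
Then their neighbours: Grace, Karl, Mona.
Then next layer: Alice, Heidi.
Every vertex is now reached.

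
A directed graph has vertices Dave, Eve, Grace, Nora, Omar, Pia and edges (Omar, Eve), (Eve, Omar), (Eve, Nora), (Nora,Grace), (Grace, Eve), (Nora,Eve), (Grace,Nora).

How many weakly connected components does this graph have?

From Dave: component {Dave}.
From Eve: component {Eve, Grace, Nora, Omar}.
From Pia: component {Pia}.
That's 3 components.

3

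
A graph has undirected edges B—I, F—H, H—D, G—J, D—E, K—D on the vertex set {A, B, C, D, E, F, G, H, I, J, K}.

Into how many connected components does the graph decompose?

5

From A: component {A}.
From B: component {B, I}.
From C: component {C}.
From D: component {D, E, F, H, K}.
From G: component {G, J}.
That's 5 components.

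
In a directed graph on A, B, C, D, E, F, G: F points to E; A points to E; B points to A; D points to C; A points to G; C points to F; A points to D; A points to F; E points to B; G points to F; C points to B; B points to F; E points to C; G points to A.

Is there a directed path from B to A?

Explore from B.
Distance 1: reach A, F.
Found A.

Yes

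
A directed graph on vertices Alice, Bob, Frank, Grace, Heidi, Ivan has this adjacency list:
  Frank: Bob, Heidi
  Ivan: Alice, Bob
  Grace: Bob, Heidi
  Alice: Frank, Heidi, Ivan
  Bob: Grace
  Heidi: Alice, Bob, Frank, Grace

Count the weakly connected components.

1

From Alice: component {Alice, Bob, Frank, Grace, Heidi, Ivan}.
That's 1 component.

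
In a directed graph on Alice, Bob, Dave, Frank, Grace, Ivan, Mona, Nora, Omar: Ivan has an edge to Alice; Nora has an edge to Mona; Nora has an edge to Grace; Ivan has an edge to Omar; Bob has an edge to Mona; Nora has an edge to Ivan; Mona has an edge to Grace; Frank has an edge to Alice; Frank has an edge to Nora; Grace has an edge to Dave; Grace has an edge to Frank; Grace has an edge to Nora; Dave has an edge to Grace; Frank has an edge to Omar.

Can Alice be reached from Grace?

Explore from Grace.
Distance 1: reach Dave, Frank, Nora.
Distance 2: reach Alice, Ivan, Mona, Omar.
Found Alice.

Yes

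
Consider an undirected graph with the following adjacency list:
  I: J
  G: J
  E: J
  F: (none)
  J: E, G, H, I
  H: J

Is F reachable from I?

Explore from I.
Distance 1: reach J.
Distance 2: reach E, G, H.
The search is exhausted without reaching F; it lies in a different component.

No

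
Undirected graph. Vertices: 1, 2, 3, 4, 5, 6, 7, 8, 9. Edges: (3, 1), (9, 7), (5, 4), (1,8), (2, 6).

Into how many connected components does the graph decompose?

4

From 1: component {1, 3, 8}.
From 2: component {2, 6}.
From 4: component {4, 5}.
From 7: component {7, 9}.
That's 4 components.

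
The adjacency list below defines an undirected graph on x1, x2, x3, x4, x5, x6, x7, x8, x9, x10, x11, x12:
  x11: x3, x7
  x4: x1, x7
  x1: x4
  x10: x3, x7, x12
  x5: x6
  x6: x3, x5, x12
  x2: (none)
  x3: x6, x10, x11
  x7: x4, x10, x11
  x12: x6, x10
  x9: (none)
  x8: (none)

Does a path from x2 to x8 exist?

x2 has no edges, so nothing is reachable from it.

No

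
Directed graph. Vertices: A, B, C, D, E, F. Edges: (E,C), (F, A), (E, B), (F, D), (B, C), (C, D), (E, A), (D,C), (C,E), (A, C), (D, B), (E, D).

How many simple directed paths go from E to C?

E→A→C
E→B→C
E→C
E→D→B→C
E→D→C

5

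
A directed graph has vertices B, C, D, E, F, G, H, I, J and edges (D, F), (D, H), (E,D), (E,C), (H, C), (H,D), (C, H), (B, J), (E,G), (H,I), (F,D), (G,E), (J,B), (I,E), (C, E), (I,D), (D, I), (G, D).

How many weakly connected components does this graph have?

From B: component {B, J}.
From C: component {C, D, E, F, G, H, I}.
That's 2 components.

2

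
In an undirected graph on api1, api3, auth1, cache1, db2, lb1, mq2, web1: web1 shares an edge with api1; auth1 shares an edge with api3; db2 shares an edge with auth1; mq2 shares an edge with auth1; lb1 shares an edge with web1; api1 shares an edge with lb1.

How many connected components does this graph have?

From api1: component {api1, lb1, web1}.
From api3: component {api3, auth1, db2, mq2}.
From cache1: component {cache1}.
That's 3 components.

3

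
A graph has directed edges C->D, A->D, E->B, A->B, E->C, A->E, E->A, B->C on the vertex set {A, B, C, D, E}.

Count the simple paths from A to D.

A→B→C→D
A→D
A→E→B→C→D
A→E→C→D

4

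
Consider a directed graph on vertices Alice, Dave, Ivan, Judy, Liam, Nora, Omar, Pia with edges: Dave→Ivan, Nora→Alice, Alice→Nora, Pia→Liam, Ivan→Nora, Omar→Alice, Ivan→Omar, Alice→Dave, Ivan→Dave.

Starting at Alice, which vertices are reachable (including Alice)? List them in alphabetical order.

Alice, Dave, Ivan, Nora, Omar

Start at Alice.
Its neighbours: Dave, Nora.
Then their neighbours: Ivan.
Then next layer: Omar.
Nothing further is reachable.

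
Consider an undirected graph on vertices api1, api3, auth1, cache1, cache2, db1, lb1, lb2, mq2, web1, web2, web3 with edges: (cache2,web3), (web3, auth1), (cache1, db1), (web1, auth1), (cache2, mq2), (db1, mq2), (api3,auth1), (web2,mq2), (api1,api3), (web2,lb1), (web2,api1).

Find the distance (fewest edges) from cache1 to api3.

Distance 0: cache1.
Distance 1: db1.
Distance 2: mq2.
Distance 3: cache2, web2.
Distance 4: api1, lb1, web3.
Distance 5: api3, auth1 — contains api3.

5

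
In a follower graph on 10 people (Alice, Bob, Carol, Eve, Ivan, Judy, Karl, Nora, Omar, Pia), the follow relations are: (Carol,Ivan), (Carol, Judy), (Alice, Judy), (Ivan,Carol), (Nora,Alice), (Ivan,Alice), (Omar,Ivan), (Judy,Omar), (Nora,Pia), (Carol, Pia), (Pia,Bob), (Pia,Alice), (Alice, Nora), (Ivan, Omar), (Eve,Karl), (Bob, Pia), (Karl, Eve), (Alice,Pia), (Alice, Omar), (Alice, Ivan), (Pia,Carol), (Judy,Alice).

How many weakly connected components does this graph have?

From Alice: component {Alice, Bob, Carol, Ivan, Judy, Nora, Omar, Pia}.
From Eve: component {Eve, Karl}.
That's 2 components.

2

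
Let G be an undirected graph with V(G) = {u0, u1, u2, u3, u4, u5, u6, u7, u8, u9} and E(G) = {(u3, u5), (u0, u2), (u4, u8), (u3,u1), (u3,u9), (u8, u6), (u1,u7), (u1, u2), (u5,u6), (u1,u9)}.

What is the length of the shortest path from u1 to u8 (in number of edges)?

4

Distance 0: u1.
Distance 1: u2, u3, u7, u9.
Distance 2: u0, u5.
Distance 3: u6.
Distance 4: u8 — contains u8.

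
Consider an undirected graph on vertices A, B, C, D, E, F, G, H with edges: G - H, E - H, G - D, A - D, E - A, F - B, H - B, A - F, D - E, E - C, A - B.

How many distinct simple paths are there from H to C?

H–B–A–D–E–C
H–B–A–E–C
H–B–F–A–D–E–C
H–B–F–A–E–C
H–E–C
H–G–D–A–E–C
H–G–D–E–C

7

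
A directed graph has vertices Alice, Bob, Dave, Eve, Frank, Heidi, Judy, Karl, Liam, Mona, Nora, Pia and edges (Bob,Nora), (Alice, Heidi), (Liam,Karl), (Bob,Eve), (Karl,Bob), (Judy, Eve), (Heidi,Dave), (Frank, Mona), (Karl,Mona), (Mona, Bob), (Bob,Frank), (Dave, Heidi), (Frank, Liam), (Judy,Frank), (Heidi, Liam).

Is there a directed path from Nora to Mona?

No

Nora has no outgoing edges, so nothing is reachable from it.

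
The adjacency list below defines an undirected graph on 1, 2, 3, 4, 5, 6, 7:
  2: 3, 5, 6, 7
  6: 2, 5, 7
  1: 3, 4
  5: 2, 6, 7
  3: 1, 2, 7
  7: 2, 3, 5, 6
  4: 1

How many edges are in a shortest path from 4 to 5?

4

Distance 0: 4.
Distance 1: 1.
Distance 2: 3.
Distance 3: 2, 7.
Distance 4: 5, 6 — contains 5.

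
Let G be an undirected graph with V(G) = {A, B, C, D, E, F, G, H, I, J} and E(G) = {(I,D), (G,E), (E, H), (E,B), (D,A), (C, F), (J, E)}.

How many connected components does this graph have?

3

From A: component {A, D, I}.
From B: component {B, E, G, H, J}.
From C: component {C, F}.
That's 3 components.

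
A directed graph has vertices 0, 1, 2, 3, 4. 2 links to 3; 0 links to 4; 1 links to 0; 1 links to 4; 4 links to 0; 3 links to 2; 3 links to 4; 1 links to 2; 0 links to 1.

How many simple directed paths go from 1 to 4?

1→0→4
1→2→3→4
1→4

3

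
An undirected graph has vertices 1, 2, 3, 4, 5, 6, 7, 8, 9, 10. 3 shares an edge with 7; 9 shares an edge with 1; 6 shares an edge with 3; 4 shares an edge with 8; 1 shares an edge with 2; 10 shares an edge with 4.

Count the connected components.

From 1: component {1, 2, 9}.
From 3: component {3, 6, 7}.
From 4: component {4, 8, 10}.
From 5: component {5}.
That's 4 components.

4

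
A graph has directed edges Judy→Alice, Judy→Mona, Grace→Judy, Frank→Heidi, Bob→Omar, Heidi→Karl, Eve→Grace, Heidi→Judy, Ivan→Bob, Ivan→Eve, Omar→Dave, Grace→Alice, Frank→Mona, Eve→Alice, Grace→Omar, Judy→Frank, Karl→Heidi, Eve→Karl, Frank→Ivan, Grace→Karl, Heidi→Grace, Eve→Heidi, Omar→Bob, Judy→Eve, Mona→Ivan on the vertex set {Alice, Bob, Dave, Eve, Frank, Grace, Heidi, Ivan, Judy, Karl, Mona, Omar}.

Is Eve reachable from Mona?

Yes

Explore from Mona.
Distance 1: reach Ivan.
Distance 2: reach Bob, Eve.
Found Eve.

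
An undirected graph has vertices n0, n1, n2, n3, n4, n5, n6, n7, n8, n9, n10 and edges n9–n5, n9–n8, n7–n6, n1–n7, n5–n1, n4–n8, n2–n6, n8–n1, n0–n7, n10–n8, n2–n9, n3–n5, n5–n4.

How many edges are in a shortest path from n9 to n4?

Distance 0: n9.
Distance 1: n2, n5, n8.
Distance 2: n1, n3, n4, n6, n10 — contains n4.

2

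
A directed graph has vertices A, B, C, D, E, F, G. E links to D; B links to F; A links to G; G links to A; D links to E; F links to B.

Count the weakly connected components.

4

From A: component {A, G}.
From B: component {B, F}.
From C: component {C}.
From D: component {D, E}.
That's 4 components.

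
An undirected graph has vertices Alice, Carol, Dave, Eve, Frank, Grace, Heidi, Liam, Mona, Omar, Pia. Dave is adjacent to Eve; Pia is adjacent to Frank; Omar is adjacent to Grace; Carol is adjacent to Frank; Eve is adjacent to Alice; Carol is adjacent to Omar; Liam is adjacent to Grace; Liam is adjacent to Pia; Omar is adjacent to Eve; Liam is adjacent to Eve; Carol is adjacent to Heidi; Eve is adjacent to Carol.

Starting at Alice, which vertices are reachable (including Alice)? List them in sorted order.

Alice, Carol, Dave, Eve, Frank, Grace, Heidi, Liam, Omar, Pia

Start at Alice.
Its neighbours: Eve.
Then their neighbours: Carol, Dave, Liam, Omar.
Then next layer: Frank, Grace, Heidi, Pia.
Nothing further is reachable.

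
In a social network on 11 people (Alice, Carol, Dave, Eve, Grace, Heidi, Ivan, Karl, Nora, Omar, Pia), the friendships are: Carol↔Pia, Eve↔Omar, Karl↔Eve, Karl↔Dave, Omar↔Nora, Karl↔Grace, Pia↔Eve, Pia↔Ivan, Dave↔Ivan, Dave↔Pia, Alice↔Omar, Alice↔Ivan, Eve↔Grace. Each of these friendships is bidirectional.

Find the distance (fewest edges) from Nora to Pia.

Distance 0: Nora.
Distance 1: Omar.
Distance 2: Alice, Eve.
Distance 3: Grace, Ivan, Karl, Pia — contains Pia.

3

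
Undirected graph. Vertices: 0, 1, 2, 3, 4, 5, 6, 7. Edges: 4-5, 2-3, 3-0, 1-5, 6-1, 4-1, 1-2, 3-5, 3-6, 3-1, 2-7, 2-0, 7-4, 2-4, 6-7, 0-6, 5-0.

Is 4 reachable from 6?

Explore from 6.
Distance 1: reach 0, 1, 3, 7.
Distance 2: reach 2, 4, 5.
Found 4.

Yes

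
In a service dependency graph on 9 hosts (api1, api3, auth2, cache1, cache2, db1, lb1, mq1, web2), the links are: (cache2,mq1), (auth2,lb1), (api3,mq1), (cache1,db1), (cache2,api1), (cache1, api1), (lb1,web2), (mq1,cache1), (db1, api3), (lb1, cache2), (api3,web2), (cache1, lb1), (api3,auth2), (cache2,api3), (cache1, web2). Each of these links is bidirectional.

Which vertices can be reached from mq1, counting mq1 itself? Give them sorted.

api1, api3, auth2, cache1, cache2, db1, lb1, mq1, web2

Start at mq1.
Its neighbours: api3, cache1, cache2.
Then their neighbours: api1, auth2, db1, lb1, web2.
Every vertex is now reached.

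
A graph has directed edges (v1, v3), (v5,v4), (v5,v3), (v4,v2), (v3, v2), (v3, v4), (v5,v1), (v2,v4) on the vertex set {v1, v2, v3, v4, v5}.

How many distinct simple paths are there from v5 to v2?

v5→v1→v3→v2
v5→v1→v3→v4→v2
v5→v3→v2
v5→v3→v4→v2
v5→v4→v2

5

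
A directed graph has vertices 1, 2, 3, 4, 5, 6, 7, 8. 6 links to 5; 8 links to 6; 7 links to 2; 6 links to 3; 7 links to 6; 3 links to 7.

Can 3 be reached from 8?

Explore from 8.
Distance 1: reach 6.
Distance 2: reach 3, 5.
Found 3.

Yes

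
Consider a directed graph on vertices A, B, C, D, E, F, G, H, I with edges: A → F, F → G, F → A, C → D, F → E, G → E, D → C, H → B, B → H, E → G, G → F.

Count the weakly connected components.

4

From A: component {A, E, F, G}.
From B: component {B, H}.
From C: component {C, D}.
From I: component {I}.
That's 4 components.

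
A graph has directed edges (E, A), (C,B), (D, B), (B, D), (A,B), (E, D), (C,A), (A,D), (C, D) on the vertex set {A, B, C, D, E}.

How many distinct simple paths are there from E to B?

E→A→B
E→A→D→B
E→D→B

3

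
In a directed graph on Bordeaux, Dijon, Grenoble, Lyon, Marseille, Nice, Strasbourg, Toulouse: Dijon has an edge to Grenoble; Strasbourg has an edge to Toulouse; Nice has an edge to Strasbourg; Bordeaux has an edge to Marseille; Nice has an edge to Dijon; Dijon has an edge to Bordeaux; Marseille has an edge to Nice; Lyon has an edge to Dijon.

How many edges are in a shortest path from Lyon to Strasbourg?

5

Distance 0: Lyon.
Distance 1: Dijon.
Distance 2: Bordeaux, Grenoble.
Distance 3: Marseille.
Distance 4: Nice.
Distance 5: Strasbourg — contains Strasbourg.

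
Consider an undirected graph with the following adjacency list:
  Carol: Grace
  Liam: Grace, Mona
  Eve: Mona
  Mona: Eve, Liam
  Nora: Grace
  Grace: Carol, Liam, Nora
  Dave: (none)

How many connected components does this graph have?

2

From Carol: component {Carol, Eve, Grace, Liam, Mona, Nora}.
From Dave: component {Dave}.
That's 2 components.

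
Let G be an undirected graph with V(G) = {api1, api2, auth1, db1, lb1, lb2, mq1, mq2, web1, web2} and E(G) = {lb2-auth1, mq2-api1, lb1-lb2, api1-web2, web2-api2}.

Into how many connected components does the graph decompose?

5

From api1: component {api1, api2, mq2, web2}.
From auth1: component {auth1, lb1, lb2}.
From db1: component {db1}.
From mq1: component {mq1}.
From web1: component {web1}.
That's 5 components.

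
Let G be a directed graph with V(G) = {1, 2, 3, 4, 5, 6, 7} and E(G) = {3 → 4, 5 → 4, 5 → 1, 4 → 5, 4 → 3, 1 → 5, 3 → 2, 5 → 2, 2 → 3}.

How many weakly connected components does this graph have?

From 1: component {1, 2, 3, 4, 5}.
From 6: component {6}.
From 7: component {7}.
That's 3 components.

3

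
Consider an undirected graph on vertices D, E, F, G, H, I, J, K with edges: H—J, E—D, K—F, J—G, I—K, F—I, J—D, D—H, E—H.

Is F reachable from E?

Explore from E.
Distance 1: reach D, H.
Distance 2: reach J.
Distance 3: reach G.
The search is exhausted without reaching F; it lies in a different component.

No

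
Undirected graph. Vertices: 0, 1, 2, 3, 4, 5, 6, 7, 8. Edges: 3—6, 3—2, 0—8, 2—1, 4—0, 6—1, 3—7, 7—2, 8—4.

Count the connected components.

3

From 0: component {0, 4, 8}.
From 1: component {1, 2, 3, 6, 7}.
From 5: component {5}.
That's 3 components.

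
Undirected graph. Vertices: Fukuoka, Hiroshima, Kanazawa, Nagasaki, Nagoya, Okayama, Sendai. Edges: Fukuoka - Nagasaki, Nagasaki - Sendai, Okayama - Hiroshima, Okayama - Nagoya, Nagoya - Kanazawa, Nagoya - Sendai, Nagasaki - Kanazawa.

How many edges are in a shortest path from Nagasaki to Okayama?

3

Distance 0: Nagasaki.
Distance 1: Fukuoka, Kanazawa, Sendai.
Distance 2: Nagoya.
Distance 3: Okayama — contains Okayama.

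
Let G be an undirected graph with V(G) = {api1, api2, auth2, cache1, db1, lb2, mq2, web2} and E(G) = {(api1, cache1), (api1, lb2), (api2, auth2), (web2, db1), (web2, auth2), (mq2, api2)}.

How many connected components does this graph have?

From api1: component {api1, cache1, lb2}.
From api2: component {api2, auth2, db1, mq2, web2}.
That's 2 components.

2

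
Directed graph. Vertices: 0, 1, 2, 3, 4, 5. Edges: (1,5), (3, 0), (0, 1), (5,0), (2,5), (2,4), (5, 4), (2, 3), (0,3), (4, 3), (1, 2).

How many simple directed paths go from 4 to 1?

4→3→0→1

1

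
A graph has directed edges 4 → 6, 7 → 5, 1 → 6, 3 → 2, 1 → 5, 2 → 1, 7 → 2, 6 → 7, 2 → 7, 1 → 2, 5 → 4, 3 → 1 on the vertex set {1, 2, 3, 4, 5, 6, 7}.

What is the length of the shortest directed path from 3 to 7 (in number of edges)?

2

Distance 0: 3.
Distance 1: 1, 2.
Distance 2: 5, 6, 7 — contains 7.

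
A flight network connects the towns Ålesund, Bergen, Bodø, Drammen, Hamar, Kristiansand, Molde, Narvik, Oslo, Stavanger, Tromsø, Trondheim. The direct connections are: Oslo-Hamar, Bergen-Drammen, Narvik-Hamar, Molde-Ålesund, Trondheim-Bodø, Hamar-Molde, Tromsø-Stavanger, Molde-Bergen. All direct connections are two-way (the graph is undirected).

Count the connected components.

4

From Ålesund: component {Ålesund, Bergen, Drammen, Hamar, Molde, Narvik, Oslo}.
From Bodø: component {Bodø, Trondheim}.
From Kristiansand: component {Kristiansand}.
From Stavanger: component {Stavanger, Tromsø}.
That's 4 components.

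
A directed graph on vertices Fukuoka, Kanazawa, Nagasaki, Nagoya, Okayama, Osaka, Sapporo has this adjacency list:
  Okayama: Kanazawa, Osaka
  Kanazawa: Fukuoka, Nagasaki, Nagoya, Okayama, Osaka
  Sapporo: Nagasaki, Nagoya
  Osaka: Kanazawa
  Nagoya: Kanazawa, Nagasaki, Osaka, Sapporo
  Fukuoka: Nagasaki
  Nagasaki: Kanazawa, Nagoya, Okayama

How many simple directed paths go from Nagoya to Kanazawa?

8

Nagoya→Kanazawa
Nagoya→Nagasaki→Kanazawa
Nagoya→Nagasaki→Okayama→Kanazawa
Nagoya→Nagasaki→Okayama→Osaka→Kanazawa
Nagoya→Osaka→Kanazawa
Nagoya→Sapporo→Nagasaki→Kanazawa
Nagoya→Sapporo→Nagasaki→Okayama→Kanazawa
Nagoya→Sapporo→Nagasaki→Okayama→Osaka→Kanazawa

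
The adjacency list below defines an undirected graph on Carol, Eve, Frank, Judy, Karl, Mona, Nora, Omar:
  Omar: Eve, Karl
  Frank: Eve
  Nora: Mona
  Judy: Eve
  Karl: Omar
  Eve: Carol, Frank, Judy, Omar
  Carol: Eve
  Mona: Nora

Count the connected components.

2

From Carol: component {Carol, Eve, Frank, Judy, Karl, Omar}.
From Mona: component {Mona, Nora}.
That's 2 components.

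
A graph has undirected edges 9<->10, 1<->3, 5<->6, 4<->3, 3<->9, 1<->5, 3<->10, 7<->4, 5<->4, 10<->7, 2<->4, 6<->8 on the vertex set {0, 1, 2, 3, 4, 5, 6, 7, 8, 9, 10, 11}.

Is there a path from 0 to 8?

No

0 has no edges, so nothing is reachable from it.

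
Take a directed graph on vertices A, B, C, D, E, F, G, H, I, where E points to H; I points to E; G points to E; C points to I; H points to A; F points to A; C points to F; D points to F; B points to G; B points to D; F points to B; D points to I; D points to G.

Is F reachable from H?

No

Explore from H.
Distance 1: reach A.
The search from H is exhausted; no directed path reaches F.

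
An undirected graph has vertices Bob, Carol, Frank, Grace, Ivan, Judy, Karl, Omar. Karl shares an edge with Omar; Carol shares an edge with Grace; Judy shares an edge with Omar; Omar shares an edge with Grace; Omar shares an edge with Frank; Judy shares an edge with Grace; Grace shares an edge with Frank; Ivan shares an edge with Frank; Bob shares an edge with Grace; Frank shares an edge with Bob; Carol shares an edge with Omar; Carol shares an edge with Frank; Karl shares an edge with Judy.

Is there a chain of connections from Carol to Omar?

Yes

Explore from Carol.
Distance 1: reach Frank, Grace, Omar.
Found Omar.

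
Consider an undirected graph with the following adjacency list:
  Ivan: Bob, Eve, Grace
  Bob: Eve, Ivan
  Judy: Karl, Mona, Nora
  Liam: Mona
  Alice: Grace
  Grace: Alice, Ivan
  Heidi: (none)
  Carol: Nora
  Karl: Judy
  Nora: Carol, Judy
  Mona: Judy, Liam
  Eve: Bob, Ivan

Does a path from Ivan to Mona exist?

Explore from Ivan.
Distance 1: reach Bob, Eve, Grace.
Distance 2: reach Alice.
The search is exhausted without reaching Mona; it lies in a different component.

No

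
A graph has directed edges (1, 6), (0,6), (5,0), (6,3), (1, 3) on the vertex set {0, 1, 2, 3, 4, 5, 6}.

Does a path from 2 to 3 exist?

2 has no outgoing edges, so nothing is reachable from it.

No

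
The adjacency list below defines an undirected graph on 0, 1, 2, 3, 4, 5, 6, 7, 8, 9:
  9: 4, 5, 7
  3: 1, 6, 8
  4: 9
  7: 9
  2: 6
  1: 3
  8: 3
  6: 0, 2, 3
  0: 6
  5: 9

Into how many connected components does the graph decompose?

2

From 0: component {0, 1, 2, 3, 6, 8}.
From 4: component {4, 5, 7, 9}.
That's 2 components.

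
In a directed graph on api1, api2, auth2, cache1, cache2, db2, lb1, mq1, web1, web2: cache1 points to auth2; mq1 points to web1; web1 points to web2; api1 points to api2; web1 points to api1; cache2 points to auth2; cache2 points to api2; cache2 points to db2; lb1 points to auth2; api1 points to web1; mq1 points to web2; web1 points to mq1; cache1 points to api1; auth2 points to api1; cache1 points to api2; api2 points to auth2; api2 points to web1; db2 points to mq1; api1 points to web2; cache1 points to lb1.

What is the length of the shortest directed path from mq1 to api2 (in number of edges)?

Distance 0: mq1.
Distance 1: web1, web2.
Distance 2: api1.
Distance 3: api2 — contains api2.

3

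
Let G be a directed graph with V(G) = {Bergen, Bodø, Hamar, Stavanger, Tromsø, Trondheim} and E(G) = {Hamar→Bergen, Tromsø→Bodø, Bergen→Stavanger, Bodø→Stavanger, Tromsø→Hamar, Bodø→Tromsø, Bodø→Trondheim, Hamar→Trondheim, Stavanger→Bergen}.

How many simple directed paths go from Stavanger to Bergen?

1

Stavanger→Bergen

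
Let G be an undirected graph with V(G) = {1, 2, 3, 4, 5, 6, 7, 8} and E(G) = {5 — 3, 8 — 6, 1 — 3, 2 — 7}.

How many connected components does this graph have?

4

From 1: component {1, 3, 5}.
From 2: component {2, 7}.
From 4: component {4}.
From 6: component {6, 8}.
That's 4 components.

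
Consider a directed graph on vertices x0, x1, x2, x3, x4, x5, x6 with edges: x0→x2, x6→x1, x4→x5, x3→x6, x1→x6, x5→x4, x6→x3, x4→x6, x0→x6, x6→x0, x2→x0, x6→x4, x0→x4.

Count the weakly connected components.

1

From x0: component {x0, x1, x2, x3, x4, x5, x6}.
That's 1 component.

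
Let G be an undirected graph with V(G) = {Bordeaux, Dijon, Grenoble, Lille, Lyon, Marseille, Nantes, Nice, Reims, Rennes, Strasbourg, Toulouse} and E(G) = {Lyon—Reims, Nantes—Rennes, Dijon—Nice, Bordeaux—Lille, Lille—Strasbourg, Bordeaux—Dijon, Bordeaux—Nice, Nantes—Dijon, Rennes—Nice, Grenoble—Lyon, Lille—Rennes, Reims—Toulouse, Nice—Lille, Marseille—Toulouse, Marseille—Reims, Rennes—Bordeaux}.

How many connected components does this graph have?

From Bordeaux: component {Bordeaux, Dijon, Lille, Nantes, Nice, Rennes, Strasbourg}.
From Grenoble: component {Grenoble, Lyon, Marseille, Reims, Toulouse}.
That's 2 components.

2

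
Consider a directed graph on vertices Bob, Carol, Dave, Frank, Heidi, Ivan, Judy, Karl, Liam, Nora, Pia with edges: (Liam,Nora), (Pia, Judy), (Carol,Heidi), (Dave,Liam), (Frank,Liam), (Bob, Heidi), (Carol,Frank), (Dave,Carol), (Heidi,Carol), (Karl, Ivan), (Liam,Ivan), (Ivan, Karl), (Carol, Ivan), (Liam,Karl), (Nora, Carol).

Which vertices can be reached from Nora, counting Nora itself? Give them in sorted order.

Start at Nora.
Its neighbours: Carol.
Then their neighbours: Frank, Heidi, Ivan.
Then next layer: Karl, Liam.
Nothing further is reachable.

Carol, Frank, Heidi, Ivan, Karl, Liam, Nora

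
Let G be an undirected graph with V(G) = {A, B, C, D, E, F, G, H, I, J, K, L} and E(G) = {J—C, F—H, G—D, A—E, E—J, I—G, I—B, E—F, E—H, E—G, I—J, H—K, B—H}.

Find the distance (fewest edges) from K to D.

Distance 0: K.
Distance 1: H.
Distance 2: B, E, F.
Distance 3: A, G, I, J.
Distance 4: C, D — contains D.

4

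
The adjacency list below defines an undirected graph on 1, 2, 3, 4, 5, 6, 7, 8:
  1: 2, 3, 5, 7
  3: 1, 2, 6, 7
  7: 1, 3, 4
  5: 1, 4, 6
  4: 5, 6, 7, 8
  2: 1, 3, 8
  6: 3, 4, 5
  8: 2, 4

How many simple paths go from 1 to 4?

16

1–2–3–6–4
1–2–3–6–5–4
1–2–3–7–4
1–2–8–4
1–3–2–8–4
1–3–6–4
1–3–6–5–4
1–3–7–4
... and 8 more.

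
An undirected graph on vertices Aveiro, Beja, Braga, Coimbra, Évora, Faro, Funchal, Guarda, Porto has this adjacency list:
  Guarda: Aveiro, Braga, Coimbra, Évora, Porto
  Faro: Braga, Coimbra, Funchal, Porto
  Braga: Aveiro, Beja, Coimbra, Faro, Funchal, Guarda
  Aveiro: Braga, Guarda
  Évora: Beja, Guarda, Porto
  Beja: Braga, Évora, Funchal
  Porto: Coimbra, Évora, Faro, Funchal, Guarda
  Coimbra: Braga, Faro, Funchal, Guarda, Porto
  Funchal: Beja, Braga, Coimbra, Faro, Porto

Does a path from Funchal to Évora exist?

Explore from Funchal.
Distance 1: reach Beja, Braga, Coimbra, Faro, Porto.
Distance 2: reach Aveiro, Évora, Guarda.
Found Évora.

Yes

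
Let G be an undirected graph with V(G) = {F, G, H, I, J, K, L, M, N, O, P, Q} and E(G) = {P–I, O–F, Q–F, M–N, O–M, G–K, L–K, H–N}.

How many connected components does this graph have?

From F: component {F, H, M, N, O, Q}.
From G: component {G, K, L}.
From I: component {I, P}.
From J: component {J}.
That's 4 components.

4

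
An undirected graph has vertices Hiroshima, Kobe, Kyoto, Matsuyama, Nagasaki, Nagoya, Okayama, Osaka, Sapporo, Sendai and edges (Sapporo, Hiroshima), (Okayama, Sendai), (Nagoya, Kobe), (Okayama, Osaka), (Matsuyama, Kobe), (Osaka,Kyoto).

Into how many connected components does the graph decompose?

4

From Hiroshima: component {Hiroshima, Sapporo}.
From Kobe: component {Kobe, Matsuyama, Nagoya}.
From Kyoto: component {Kyoto, Okayama, Osaka, Sendai}.
From Nagasaki: component {Nagasaki}.
That's 4 components.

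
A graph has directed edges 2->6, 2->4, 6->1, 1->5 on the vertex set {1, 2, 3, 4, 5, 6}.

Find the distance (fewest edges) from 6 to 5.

2

Distance 0: 6.
Distance 1: 1.
Distance 2: 5 — contains 5.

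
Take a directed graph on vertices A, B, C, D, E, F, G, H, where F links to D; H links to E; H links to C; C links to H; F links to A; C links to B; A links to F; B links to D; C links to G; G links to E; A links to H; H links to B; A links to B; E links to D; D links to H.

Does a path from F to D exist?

Yes

Explore from F.
Distance 1: reach A, D.
Found D.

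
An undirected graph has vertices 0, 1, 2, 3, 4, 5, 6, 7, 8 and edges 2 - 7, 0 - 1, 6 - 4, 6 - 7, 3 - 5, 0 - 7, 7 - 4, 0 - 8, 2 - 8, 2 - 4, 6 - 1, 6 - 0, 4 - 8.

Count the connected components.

2

From 0: component {0, 1, 2, 4, 6, 7, 8}.
From 3: component {3, 5}.
That's 2 components.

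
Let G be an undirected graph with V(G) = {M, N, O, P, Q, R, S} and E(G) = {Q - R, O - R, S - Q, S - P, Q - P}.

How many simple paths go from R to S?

2

R–Q–P–S
R–Q–S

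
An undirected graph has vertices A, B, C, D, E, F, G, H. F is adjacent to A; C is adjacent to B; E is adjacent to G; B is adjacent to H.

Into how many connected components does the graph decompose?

From A: component {A, F}.
From B: component {B, C, H}.
From D: component {D}.
From E: component {E, G}.
That's 4 components.

4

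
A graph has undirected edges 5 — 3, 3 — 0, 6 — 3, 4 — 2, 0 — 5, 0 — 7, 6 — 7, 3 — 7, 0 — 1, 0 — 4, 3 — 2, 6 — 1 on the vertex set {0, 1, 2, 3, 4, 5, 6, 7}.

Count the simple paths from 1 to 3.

1–0–3
1–0–4–2–3
1–0–5–3
1–0–7–3
1–0–7–6–3
1–6–3
1–6–7–0–3
1–6–7–0–4–2–3
1–6–7–0–5–3
1–6–7–3

10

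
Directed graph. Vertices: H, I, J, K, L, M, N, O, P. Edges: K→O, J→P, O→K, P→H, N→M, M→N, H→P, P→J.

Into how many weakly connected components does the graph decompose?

From H: component {H, J, P}.
From I: component {I}.
From K: component {K, O}.
From L: component {L}.
From M: component {M, N}.
That's 5 components.

5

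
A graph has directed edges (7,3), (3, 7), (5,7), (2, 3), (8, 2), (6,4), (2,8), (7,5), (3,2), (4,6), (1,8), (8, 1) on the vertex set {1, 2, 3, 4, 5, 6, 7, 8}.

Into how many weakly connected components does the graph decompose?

2

From 1: component {1, 2, 3, 5, 7, 8}.
From 4: component {4, 6}.
That's 2 components.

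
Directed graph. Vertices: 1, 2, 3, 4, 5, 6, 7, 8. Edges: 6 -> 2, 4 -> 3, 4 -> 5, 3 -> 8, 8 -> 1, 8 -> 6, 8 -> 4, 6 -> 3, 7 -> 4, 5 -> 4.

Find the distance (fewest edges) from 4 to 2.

4

Distance 0: 4.
Distance 1: 3, 5.
Distance 2: 8.
Distance 3: 1, 6.
Distance 4: 2 — contains 2.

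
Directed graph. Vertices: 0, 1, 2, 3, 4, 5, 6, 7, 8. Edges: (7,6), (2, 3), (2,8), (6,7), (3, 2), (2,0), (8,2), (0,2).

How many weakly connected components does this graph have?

From 0: component {0, 2, 3, 8}.
From 1: component {1}.
From 4: component {4}.
From 5: component {5}.
From 6: component {6, 7}.
That's 5 components.

5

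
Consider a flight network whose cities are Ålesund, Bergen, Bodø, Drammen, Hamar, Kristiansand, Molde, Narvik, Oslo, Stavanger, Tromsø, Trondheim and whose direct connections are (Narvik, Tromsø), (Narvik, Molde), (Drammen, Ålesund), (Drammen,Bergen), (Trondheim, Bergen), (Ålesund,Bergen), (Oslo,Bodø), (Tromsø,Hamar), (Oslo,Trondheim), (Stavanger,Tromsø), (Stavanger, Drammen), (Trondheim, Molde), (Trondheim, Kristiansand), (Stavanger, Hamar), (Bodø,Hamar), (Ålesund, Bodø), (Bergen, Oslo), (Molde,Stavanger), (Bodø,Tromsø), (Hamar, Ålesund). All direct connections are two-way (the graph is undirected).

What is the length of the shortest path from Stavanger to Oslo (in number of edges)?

Distance 0: Stavanger.
Distance 1: Drammen, Hamar, Molde, Tromsø.
Distance 2: Ålesund, Bergen, Bodø, Narvik, Trondheim.
Distance 3: Kristiansand, Oslo — contains Oslo.

3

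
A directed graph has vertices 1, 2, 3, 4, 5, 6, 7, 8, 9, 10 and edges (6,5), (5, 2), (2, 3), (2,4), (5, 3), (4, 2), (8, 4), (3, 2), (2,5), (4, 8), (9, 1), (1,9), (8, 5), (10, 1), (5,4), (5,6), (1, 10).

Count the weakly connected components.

From 1: component {1, 9, 10}.
From 2: component {2, 3, 4, 5, 6, 8}.
From 7: component {7}.
That's 3 components.

3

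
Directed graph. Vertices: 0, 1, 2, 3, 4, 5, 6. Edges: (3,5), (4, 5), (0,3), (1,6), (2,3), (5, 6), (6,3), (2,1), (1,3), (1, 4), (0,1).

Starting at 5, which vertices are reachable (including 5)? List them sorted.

3, 5, 6

Start at 5.
Its neighbours: 6.
Then their neighbours: 3.
Nothing further is reachable.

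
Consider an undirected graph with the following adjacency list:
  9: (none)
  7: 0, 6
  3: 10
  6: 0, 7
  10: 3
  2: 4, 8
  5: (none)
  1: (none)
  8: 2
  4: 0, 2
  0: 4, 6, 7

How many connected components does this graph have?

From 0: component {0, 2, 4, 6, 7, 8}.
From 1: component {1}.
From 3: component {3, 10}.
From 5: component {5}.
From 9: component {9}.
That's 5 components.

5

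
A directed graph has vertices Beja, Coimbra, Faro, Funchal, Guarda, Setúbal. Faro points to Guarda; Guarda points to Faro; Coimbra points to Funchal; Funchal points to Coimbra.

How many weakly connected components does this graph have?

From Beja: component {Beja}.
From Coimbra: component {Coimbra, Funchal}.
From Faro: component {Faro, Guarda}.
From Setúbal: component {Setúbal}.
That's 4 components.

4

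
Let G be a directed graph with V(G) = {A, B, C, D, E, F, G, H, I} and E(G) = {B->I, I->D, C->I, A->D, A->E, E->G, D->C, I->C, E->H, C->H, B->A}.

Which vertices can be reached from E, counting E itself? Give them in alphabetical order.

E, G, H

Start at E.
Its neighbours: G, H.
Nothing further is reachable.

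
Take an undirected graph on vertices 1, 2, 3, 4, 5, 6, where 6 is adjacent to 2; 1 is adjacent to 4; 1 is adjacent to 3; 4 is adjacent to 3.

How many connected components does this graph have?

From 1: component {1, 3, 4}.
From 2: component {2, 6}.
From 5: component {5}.
That's 3 components.

3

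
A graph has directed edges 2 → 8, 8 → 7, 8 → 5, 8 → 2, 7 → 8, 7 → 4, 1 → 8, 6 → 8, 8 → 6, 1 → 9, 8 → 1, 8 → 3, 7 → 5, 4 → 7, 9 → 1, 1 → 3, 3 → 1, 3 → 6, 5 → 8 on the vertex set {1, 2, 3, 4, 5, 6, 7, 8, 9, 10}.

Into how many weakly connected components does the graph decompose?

2

From 1: component {1, 2, 3, 4, 5, 6, 7, 8, 9}.
From 10: component {10}.
That's 2 components.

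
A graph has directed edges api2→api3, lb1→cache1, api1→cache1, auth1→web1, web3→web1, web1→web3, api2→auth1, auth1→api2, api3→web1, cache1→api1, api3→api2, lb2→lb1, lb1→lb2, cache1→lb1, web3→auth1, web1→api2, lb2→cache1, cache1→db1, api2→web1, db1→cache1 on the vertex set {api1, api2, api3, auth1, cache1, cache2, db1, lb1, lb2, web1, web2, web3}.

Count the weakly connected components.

4

From api1: component {api1, cache1, db1, lb1, lb2}.
From api2: component {api2, api3, auth1, web1, web3}.
From cache2: component {cache2}.
From web2: component {web2}.
That's 4 components.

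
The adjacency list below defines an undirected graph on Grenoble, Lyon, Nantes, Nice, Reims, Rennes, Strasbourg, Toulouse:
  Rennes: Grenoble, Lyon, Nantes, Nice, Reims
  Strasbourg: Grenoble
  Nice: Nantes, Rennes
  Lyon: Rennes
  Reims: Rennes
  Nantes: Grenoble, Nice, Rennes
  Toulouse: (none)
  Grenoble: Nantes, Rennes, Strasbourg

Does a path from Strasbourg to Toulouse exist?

Explore from Strasbourg.
Distance 1: reach Grenoble.
Distance 2: reach Nantes, Rennes.
Distance 3: reach Lyon, Nice, Reims.
The search is exhausted without reaching Toulouse; it lies in a different component.

No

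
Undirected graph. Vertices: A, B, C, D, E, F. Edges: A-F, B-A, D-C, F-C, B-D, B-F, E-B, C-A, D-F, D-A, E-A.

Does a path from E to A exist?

Explore from E.
Distance 1: reach A, B.
Found A.

Yes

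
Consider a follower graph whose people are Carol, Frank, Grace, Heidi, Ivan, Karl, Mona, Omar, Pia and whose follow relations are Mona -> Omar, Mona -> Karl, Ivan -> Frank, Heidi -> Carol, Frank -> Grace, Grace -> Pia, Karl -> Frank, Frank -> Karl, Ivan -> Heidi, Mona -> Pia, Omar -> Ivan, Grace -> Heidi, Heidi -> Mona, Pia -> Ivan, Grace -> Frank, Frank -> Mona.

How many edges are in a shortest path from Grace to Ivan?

Distance 0: Grace.
Distance 1: Frank, Heidi, Pia.
Distance 2: Carol, Ivan, Karl, Mona — contains Ivan.

2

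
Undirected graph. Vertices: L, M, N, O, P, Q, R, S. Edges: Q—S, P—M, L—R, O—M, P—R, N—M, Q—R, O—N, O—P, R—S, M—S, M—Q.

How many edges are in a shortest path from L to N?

Distance 0: L.
Distance 1: R.
Distance 2: P, Q, S.
Distance 3: M, O.
Distance 4: N — contains N.

4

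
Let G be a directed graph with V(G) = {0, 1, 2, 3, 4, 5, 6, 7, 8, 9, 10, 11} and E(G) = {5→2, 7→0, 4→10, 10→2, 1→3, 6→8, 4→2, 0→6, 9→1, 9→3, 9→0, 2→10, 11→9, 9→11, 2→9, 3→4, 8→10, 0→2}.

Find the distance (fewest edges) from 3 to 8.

Distance 0: 3.
Distance 1: 4.
Distance 2: 2, 10.
Distance 3: 9.
Distance 4: 0, 1, 11.
Distance 5: 6.
Distance 6: 8 — contains 8.

6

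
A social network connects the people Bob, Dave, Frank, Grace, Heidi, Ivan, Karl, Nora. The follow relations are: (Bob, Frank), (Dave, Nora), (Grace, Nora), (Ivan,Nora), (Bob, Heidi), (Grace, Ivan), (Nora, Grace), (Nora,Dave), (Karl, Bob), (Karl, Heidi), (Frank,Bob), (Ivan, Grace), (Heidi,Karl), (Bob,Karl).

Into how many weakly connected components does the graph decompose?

From Bob: component {Bob, Frank, Heidi, Karl}.
From Dave: component {Dave, Grace, Ivan, Nora}.
That's 2 components.

2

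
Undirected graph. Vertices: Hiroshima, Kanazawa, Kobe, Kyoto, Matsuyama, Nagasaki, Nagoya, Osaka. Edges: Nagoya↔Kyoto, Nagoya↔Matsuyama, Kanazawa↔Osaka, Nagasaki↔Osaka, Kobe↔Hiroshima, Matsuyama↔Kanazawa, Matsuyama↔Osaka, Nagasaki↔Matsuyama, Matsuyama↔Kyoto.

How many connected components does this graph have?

2

From Hiroshima: component {Hiroshima, Kobe}.
From Kanazawa: component {Kanazawa, Kyoto, Matsuyama, Nagasaki, Nagoya, Osaka}.
That's 2 components.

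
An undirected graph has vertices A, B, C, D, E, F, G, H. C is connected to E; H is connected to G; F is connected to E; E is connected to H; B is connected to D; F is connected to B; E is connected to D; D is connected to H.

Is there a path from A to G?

A has no edges, so nothing is reachable from it.

No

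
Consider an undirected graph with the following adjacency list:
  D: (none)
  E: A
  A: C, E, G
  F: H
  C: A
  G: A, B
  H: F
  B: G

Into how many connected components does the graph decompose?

3

From A: component {A, B, C, E, G}.
From D: component {D}.
From F: component {F, H}.
That's 3 components.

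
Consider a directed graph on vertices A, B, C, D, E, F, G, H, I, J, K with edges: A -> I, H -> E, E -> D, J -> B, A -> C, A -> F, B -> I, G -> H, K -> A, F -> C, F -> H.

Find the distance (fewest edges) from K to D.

Distance 0: K.
Distance 1: A.
Distance 2: C, F, I.
Distance 3: H.
Distance 4: E.
Distance 5: D — contains D.

5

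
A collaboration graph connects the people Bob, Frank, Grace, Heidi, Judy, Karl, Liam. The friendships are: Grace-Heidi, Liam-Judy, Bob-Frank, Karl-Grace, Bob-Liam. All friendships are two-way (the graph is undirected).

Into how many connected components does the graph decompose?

From Bob: component {Bob, Frank, Judy, Liam}.
From Grace: component {Grace, Heidi, Karl}.
That's 2 components.

2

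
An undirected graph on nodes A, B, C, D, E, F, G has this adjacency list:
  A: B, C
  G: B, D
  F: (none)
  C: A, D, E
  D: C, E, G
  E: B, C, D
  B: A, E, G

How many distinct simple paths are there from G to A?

7

G–B–A
G–B–E–C–A
G–B–E–D–C–A
G–D–C–A
G–D–C–E–B–A
G–D–E–B–A
G–D–E–C–A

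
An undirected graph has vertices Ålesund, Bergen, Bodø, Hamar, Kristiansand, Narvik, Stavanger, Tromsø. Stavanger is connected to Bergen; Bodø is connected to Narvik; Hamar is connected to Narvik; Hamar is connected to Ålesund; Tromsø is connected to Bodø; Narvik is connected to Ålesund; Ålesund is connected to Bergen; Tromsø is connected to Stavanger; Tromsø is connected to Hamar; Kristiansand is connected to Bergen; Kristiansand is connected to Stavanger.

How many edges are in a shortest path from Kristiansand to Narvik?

3

Distance 0: Kristiansand.
Distance 1: Bergen, Stavanger.
Distance 2: Ålesund, Tromsø.
Distance 3: Bodø, Hamar, Narvik — contains Narvik.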